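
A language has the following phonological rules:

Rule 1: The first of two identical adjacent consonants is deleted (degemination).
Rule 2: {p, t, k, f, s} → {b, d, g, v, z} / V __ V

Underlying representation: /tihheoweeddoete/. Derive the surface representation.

Rule 1 (degemination): /hh/ is a geminate; the first /h/ deletes. /dd/ is a geminate; the first /d/ deletes. /tihheoweeddoete/ → tiheoweedoete.
Rule 2 (intervocalic voicing): /t/ is a voiceless obstruent between vowels /e/ and /e/, so it voices to [d]. /tiheoweedoete/ → tiheoweedoede.

tiheoweedoede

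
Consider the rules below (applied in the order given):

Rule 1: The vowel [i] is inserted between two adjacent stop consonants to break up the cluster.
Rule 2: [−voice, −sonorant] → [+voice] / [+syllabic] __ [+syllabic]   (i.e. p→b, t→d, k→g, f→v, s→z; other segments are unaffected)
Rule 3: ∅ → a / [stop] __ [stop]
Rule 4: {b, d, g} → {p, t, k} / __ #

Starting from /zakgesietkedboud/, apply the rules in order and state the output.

zagigeziedigedibout

Rule 1 (stop-cluster i-epenthesis): /k/ and /g/ form a stop–stop cluster, so [i] is inserted between them. /t/ and /k/ form a stop–stop cluster, so [i] is inserted between them. /d/ and /b/ form a stop–stop cluster, so [i] is inserted between them. /zakgesietkedboud/ → zakigesietikediboud.
Rule 2 (intervocalic voicing): /k/ is a voiceless obstruent between vowels /a/ and /i/, so it voices to [g]. /s/ is a voiceless obstruent between vowels /e/ and /i/, so it voices to [z]. /t/ is a voiceless obstruent between vowels /e/ and /i/, so it voices to [d]. /k/ is a voiceless obstruent between vowels /i/ and /e/, so it voices to [g]. /zakigesietikediboud/ → zagigeziedigediboud.
Rule 3 (stop-cluster a-epenthesis): no segment meets the environment; /zagigeziedigediboud/ is unchanged.
Rule 4 (final devoicing): /d/ is a voiced stop in word-final position, so it devoices to [t]. /zagigeziedigediboud/ → zagigeziedigedibout.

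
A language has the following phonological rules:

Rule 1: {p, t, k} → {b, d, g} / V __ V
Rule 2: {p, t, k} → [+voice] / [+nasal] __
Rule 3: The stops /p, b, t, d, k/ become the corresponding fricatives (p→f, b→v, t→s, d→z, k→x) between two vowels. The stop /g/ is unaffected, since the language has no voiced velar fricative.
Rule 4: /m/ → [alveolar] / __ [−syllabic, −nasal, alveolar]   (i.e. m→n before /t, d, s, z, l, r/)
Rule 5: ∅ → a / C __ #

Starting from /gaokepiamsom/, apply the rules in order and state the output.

Rule 1 (intervocalic voicing): /k/ is a voiceless stop between vowels /o/ and /e/, so it voices to [g]. /p/ is a voiceless stop between vowels /e/ and /i/, so it voices to [b]. /gaokepiamsom/ → gaogebiamsom.
Rule 2 (post-nasal voicing): no segment meets the environment; /gaogebiamsom/ is unchanged.
Rule 3 (intervocalic spirantization): /b/ is a stop between vowels /e/ and /i/, so it spirantizes to the fricative [v]. /gaogebiamsom/ → gaogeviamsom.
Rule 4 (nasal place assimilation): /m/ precedes the alveolar consonant /s/, so it assimilates in place to [n]. /gaogeviamsom/ → gaogeviansom.
Rule 5 (final a-epenthesis): the form ends in the consonant /m/, so [a] is inserted word-finally. /gaogeviansom/ → gaogeviansoma.

gaogeviansoma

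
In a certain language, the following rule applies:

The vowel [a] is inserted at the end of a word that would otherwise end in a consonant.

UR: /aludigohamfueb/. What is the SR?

aludigohamfueba

the form ends in the consonant /b/, so [a] is inserted word-finally.
Surface form: [aludigohamfueba].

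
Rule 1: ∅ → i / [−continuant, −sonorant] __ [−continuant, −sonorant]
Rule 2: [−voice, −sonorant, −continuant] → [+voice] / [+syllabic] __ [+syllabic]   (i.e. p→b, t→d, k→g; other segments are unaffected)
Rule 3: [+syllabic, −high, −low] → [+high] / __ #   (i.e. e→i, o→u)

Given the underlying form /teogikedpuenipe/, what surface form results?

teogigedibuenibi

Rule 1 (stop-cluster i-epenthesis): /d/ and /p/ form a stop–stop cluster, so [i] is inserted between them. /teogikedpuenipe/ → teogikedipuenipe.
Rule 2 (intervocalic voicing): /k/ is a voiceless stop between vowels /i/ and /e/, so it voices to [g]. /p/ is a voiceless stop between vowels /i/ and /u/, so it voices to [b]. /p/ is a voiceless stop between vowels /i/ and /e/, so it voices to [b]. /teogikedipuenipe/ → teogigedibuenibe.
Rule 3 (final vowel raising): /e/ is a mid vowel in word-final position, so it raises to [i]. /teogigedibuenibe/ → teogigedibuenibi.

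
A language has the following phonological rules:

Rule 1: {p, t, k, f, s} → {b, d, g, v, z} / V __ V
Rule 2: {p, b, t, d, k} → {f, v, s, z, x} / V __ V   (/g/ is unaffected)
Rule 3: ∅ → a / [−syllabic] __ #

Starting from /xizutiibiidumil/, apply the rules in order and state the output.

Rule 1 (intervocalic voicing): /t/ is a voiceless obstruent between vowels /u/ and /i/, so it voices to [d]. /xizutiibiidumil/ → xizudiibiidumil.
Rule 2 (intervocalic spirantization): /d/ is a stop between vowels /u/ and /i/, so it spirantizes to the fricative [z]. /b/ is a stop between vowels /i/ and /i/, so it spirantizes to the fricative [v]. /d/ is a stop between vowels /i/ and /u/, so it spirantizes to the fricative [z]. /xizudiibiidumil/ → xizuziiviizumil.
Rule 3 (final a-epenthesis): the form ends in the consonant /l/, so [a] is inserted word-finally. /xizuziiviizumil/ → xizuziiviizumila.

xizuziiviizumila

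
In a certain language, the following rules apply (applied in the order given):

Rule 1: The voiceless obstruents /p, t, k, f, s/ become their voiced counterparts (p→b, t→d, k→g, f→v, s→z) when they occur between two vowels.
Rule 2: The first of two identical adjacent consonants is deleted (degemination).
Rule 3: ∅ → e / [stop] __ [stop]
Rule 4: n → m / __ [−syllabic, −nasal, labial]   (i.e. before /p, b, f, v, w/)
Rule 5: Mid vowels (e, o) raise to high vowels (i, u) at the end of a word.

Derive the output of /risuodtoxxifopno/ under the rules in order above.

rizuodetoxivopnu

Rule 1 (intervocalic voicing): /s/ is a voiceless obstruent between vowels /i/ and /u/, so it voices to [z]. /f/ is a voiceless obstruent between vowels /i/ and /o/, so it voices to [v]. /risuodtoxxifopno/ → rizuodtoxxivopno.
Rule 2 (degemination): /xx/ is a geminate; the first /x/ deletes. /rizuodtoxxivopno/ → rizuodtoxivopno.
Rule 3 (stop-cluster e-epenthesis): /d/ and /t/ form a stop–stop cluster, so [e] is inserted between them. /rizuodtoxivopno/ → rizuodetoxivopno.
Rule 4 (nasal place assimilation): no segment meets the environment; /rizuodetoxivopno/ is unchanged.
Rule 5 (final vowel raising): /o/ is a mid vowel in word-final position, so it raises to [u]. /rizuodetoxivopno/ → rizuodetoxivopnu.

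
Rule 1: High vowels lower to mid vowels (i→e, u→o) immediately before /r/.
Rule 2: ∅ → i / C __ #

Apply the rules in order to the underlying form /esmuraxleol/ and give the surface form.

esmoraxleoli

Rule 1 (pre-rhotic lowering): /u/ is a high vowel immediately before /r/, so it lowers to [o]. /esmuraxleol/ → esmoraxleol.
Rule 2 (final i-epenthesis): the form ends in the consonant /l/, so [i] is inserted word-finally. /esmoraxleol/ → esmoraxleoli.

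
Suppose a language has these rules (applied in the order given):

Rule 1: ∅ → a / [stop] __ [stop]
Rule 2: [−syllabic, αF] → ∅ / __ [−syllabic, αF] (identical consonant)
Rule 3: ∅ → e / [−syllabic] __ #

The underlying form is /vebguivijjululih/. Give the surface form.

Rule 1 (stop-cluster a-epenthesis): /b/ and /g/ form a stop–stop cluster, so [a] is inserted between them. /vebguivijjululih/ → vebaguivijjululih.
Rule 2 (degemination): /jj/ is a geminate; the first /j/ deletes. /vebaguivijjululih/ → vebaguivijululih.
Rule 3 (final e-epenthesis): the form ends in the consonant /h/, so [e] is inserted word-finally. /vebaguivijululih/ → vebaguivijululihe.

vebaguivijululihe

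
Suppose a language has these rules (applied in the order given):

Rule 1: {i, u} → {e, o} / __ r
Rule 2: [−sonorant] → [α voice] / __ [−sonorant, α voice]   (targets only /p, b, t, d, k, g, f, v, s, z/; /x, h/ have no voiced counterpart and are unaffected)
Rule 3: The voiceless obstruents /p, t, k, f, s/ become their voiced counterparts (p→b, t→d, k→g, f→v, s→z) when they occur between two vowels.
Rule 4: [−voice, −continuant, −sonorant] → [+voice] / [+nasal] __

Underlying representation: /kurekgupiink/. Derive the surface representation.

Rule 1 (pre-rhotic lowering): /u/ is a high vowel immediately before /r/, so it lowers to [o]. /kurekgupiink/ → korekgupiink.
Rule 2 (regressive voicing assimilation): /k/ precedes the voiced obstruent /g/, so it voices to [g] by assimilation. /korekgupiink/ → koreggupiink.
Rule 3 (intervocalic voicing): /p/ is a voiceless obstruent between vowels /u/ and /i/, so it voices to [b]. /koreggupiink/ → koreggubiink.
Rule 4 (post-nasal voicing): /k/ is a voiceless stop immediately after the nasal /n/, so it voices to [g]. /koreggubiink/ → koreggubiing.

koreggubiing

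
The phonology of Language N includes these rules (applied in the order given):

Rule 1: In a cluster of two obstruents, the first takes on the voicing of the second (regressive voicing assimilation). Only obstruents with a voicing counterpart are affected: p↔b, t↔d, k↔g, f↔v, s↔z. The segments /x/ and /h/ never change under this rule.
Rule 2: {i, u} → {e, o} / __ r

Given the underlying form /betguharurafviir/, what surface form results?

Rule 1 (regressive voicing assimilation): /t/ precedes the voiced obstruent /g/, so it voices to [d] by assimilation. /f/ precedes the voiced obstruent /v/, so it voices to [v] by assimilation. /betguharurafviir/ → bedguharuravviir.
Rule 2 (pre-rhotic lowering): /u/ is a high vowel immediately before /r/, so it lowers to [o]. /i/ is a high vowel immediately before /r/, so it lowers to [e]. /bedguharuravviir/ → bedguharoravvier.

bedguharoravvier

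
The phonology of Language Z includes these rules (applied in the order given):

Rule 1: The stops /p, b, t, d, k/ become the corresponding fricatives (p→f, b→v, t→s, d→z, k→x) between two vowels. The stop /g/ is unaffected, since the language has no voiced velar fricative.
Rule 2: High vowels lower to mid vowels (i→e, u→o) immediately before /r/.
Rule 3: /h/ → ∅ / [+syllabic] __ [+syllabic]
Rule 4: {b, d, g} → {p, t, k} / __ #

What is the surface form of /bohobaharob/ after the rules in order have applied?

Rule 1 (intervocalic spirantization): /b/ is a stop between vowels /o/ and /a/, so it spirantizes to the fricative [v]. /bohobaharob/ → bohovaharob.
Rule 2 (pre-rhotic lowering): no segment meets the environment; /bohovaharob/ is unchanged.
Rule 3 (intervocalic h-deletion): /h/ occurs between vowels /o/ and /o/, so it deletes. /h/ occurs between vowels /a/ and /a/, so it deletes. /bohovaharob/ → boovaarob.
Rule 4 (final devoicing): /b/ is a voiced stop in word-final position, so it devoices to [p]. /boovaarob/ → boovaarop.

boovaarop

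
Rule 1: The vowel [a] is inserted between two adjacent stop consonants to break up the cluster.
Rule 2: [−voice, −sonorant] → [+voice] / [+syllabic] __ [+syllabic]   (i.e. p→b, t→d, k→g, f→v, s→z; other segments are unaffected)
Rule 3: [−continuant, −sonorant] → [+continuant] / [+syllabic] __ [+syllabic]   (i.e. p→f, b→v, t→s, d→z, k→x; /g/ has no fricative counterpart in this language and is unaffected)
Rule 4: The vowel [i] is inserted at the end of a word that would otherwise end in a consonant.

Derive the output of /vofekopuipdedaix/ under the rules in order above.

vovegovuivazezaixi

Rule 1 (stop-cluster a-epenthesis): /p/ and /d/ form a stop–stop cluster, so [a] is inserted between them. /vofekopuipdedaix/ → vofekopuipadedaix.
Rule 2 (intervocalic voicing): /f/ is a voiceless obstruent between vowels /o/ and /e/, so it voices to [v]. /k/ is a voiceless obstruent between vowels /e/ and /o/, so it voices to [g]. /p/ is a voiceless obstruent between vowels /o/ and /u/, so it voices to [b]. /p/ is a voiceless obstruent between vowels /i/ and /a/, so it voices to [b]. /vofekopuipadedaix/ → vovegobuibadedaix.
Rule 3 (intervocalic spirantization): /b/ is a stop between vowels /o/ and /u/, so it spirantizes to the fricative [v]. /b/ is a stop between vowels /i/ and /a/, so it spirantizes to the fricative [v]. /d/ is a stop between vowels /a/ and /e/, so it spirantizes to the fricative [z]. /d/ is a stop between vowels /e/ and /a/, so it spirantizes to the fricative [z]. /vovegobuibadedaix/ → vovegovuivazezaix.
Rule 4 (final i-epenthesis): the form ends in the consonant /x/, so [i] is inserted word-finally. /vovegovuivazezaix/ → vovegovuivazezaixi.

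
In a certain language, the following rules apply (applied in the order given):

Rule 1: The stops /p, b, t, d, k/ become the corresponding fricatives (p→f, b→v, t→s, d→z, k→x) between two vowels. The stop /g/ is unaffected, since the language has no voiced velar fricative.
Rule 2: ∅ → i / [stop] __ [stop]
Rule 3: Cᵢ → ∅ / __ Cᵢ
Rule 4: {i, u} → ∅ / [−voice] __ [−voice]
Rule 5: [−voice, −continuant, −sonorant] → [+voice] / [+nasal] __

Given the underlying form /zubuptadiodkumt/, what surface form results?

zuvuptaziodikumd

Rule 1 (intervocalic spirantization): /b/ is a stop between vowels /u/ and /u/, so it spirantizes to the fricative [v]. /d/ is a stop between vowels /a/ and /i/, so it spirantizes to the fricative [z]. /zubuptadiodkumt/ → zuvuptaziodkumt.
Rule 2 (stop-cluster i-epenthesis): /p/ and /t/ form a stop–stop cluster, so [i] is inserted between them. /d/ and /k/ form a stop–stop cluster, so [i] is inserted between them. /zuvuptaziodkumt/ → zuvupitaziodikumt.
Rule 3 (degemination): no segment meets the environment; /zuvupitaziodikumt/ is unchanged.
Rule 4 (high vowel syncope): /i/ is a high vowel flanked by voiceless consonants /p/ and /t/, so it deletes. /zuvupitaziodikumt/ → zuvuptaziodikumt.
Rule 5 (post-nasal voicing): /t/ is a voiceless stop immediately after the nasal /m/, so it voices to [d]. /zuvuptaziodikumt/ → zuvuptaziodikumd.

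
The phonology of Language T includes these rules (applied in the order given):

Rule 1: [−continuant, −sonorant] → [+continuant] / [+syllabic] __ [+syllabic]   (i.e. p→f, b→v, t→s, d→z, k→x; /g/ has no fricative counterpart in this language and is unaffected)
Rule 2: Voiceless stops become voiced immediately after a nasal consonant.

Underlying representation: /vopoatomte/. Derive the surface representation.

vofoasomde

Rule 1 (intervocalic spirantization): /p/ is a stop between vowels /o/ and /o/, so it spirantizes to the fricative [f]. /t/ is a stop between vowels /a/ and /o/, so it spirantizes to the fricative [s]. /vopoatomte/ → vofoasomte.
Rule 2 (post-nasal voicing): /t/ is a voiceless stop immediately after the nasal /m/, so it voices to [d]. /vofoasomte/ → vofoasomde.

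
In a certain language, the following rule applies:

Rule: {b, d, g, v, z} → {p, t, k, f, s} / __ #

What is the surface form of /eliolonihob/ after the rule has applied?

/b/ is a voiced obstruent in word-final position, so it devoices to [p].
Surface form: [eliolonihop].

eliolonihop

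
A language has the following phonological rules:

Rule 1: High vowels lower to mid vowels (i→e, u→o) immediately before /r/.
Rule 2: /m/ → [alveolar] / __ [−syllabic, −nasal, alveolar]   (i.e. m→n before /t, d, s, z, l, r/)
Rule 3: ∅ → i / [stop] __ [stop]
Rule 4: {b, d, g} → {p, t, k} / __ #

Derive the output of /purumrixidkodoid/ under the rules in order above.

porunrixidikodoit

Rule 1 (pre-rhotic lowering): /u/ is a high vowel immediately before /r/, so it lowers to [o]. /purumrixidkodoid/ → porumrixidkodoid.
Rule 2 (nasal place assimilation): /m/ precedes the alveolar consonant /r/, so it assimilates in place to [n]. /porumrixidkodoid/ → porunrixidkodoid.
Rule 3 (stop-cluster i-epenthesis): /d/ and /k/ form a stop–stop cluster, so [i] is inserted between them. /porunrixidkodoid/ → porunrixidikodoid.
Rule 4 (final devoicing): /d/ is a voiced stop in word-final position, so it devoices to [t]. /porunrixidikodoid/ → porunrixidikodoit.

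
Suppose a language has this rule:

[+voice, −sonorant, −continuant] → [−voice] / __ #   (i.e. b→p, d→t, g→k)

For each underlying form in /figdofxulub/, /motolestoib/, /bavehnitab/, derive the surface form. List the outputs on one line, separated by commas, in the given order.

/figdofxulub/: /b/ is a voiced stop in word-final position, so it devoices to [p]. → [figdofxulup].
/motolestoib/: /b/ is a voiced stop in word-final position, so it devoices to [p]. → [motolestoip].
/bavehnitab/: /b/ is a voiced stop in word-final position, so it devoices to [p]. → [bavehnitap].

figdofxulup, motolestoip, bavehnitap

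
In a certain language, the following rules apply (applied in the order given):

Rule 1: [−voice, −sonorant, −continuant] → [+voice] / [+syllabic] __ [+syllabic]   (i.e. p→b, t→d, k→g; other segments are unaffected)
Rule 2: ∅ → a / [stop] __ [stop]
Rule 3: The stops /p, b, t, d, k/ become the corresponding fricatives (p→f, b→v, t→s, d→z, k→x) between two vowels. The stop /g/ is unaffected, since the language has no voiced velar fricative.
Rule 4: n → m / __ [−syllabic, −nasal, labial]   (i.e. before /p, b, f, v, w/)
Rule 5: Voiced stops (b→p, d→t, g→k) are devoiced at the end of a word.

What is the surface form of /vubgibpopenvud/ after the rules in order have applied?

vuvagivafovemvut

Rule 1 (intervocalic voicing): /p/ is a voiceless stop between vowels /o/ and /e/, so it voices to [b]. /vubgibpopenvud/ → vubgibpobenvud.
Rule 2 (stop-cluster a-epenthesis): /b/ and /g/ form a stop–stop cluster, so [a] is inserted between them. /b/ and /p/ form a stop–stop cluster, so [a] is inserted between them. /vubgibpobenvud/ → vubagibapobenvud.
Rule 3 (intervocalic spirantization): /b/ is a stop between vowels /u/ and /a/, so it spirantizes to the fricative [v]. /b/ is a stop between vowels /i/ and /a/, so it spirantizes to the fricative [v]. /p/ is a stop between vowels /a/ and /o/, so it spirantizes to the fricative [f]. /b/ is a stop between vowels /o/ and /e/, so it spirantizes to the fricative [v]. /vubagibapobenvud/ → vuvagivafovenvud.
Rule 4 (nasal place assimilation): /n/ precedes the labial consonant /v/, so it assimilates in place to [m]. /vuvagivafovenvud/ → vuvagivafovemvud.
Rule 5 (final devoicing): /d/ is a voiced stop in word-final position, so it devoices to [t]. /vuvagivafovemvud/ → vuvagivafovemvut.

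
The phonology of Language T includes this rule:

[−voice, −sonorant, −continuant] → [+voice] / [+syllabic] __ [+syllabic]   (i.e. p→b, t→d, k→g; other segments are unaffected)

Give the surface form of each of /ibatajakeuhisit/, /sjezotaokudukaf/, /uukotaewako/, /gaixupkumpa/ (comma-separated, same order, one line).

/ibatajakeuhisit/: /t/ is a voiceless stop between vowels /a/ and /a/, so it voices to [d]. /k/ is a voiceless stop between vowels /a/ and /e/, so it voices to [g]. → [ibadajageuhisit].
/sjezotaokudukaf/: /t/ is a voiceless stop between vowels /o/ and /a/, so it voices to [d]. /k/ is a voiceless stop between vowels /o/ and /u/, so it voices to [g]. /k/ is a voiceless stop between vowels /u/ and /a/, so it voices to [g]. → [sjezodaogudugaf].
/uukotaewako/: /k/ is a voiceless stop between vowels /u/ and /o/, so it voices to [g]. /t/ is a voiceless stop between vowels /o/ and /a/, so it voices to [d]. /k/ is a voiceless stop between vowels /a/ and /o/, so it voices to [g]. → [uugodaewago].
/gaixupkumpa/: the rule's environment is not met; surfaces unchanged as [gaixupkumpa].

ibadajageuhisit, sjezodaogudugaf, uugodaewago, gaixupkumpa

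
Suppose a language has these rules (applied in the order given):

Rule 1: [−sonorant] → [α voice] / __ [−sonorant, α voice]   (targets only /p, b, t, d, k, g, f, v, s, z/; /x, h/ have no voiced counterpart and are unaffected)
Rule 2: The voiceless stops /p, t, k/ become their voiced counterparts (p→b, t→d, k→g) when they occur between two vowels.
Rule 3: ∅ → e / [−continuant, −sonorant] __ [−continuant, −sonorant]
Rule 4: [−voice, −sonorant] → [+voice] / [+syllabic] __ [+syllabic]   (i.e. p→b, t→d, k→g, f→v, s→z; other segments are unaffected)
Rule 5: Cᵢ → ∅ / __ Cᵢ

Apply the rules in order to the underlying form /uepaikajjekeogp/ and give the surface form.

Rule 1 (regressive voicing assimilation): /g/ precedes the voiceless obstruent /p/, so it devoices to [k] by assimilation. /uepaikajjekeogp/ → uepaikajjekeokp.
Rule 2 (intervocalic voicing): /p/ is a voiceless stop between vowels /e/ and /a/, so it voices to [b]. /k/ is a voiceless stop between vowels /i/ and /a/, so it voices to [g]. /k/ is a voiceless stop between vowels /e/ and /e/, so it voices to [g]. /uepaikajjekeokp/ → uebaigajjegeokp.
Rule 3 (stop-cluster e-epenthesis): /k/ and /p/ form a stop–stop cluster, so [e] is inserted between them. /uebaigajjegeokp/ → uebaigajjegeokep.
Rule 4 (intervocalic voicing): /k/ is a voiceless obstruent between vowels /o/ and /e/, so it voices to [g]. /uebaigajjegeokep/ → uebaigajjegeogep.
Rule 5 (degemination): /jj/ is a geminate; the first /j/ deletes. /uebaigajjegeogep/ → uebaigajegeogep.

uebaigajegeogep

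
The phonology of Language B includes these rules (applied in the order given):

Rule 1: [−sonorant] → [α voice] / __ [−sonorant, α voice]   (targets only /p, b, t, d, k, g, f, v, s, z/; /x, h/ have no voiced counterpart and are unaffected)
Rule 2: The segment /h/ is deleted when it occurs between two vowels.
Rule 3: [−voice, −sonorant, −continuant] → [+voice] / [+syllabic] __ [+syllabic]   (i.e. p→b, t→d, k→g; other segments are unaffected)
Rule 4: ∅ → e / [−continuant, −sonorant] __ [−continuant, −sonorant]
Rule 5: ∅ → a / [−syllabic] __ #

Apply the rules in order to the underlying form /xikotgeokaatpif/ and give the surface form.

Rule 1 (regressive voicing assimilation): /t/ precedes the voiced obstruent /g/, so it voices to [d] by assimilation. /xikotgeokaatpif/ → xikodgeokaatpif.
Rule 2 (intervocalic h-deletion): no segment meets the environment; /xikodgeokaatpif/ is unchanged.
Rule 3 (intervocalic voicing): /k/ is a voiceless stop between vowels /i/ and /o/, so it voices to [g]. /k/ is a voiceless stop between vowels /o/ and /a/, so it voices to [g]. /xikodgeokaatpif/ → xigodgeogaatpif.
Rule 4 (stop-cluster e-epenthesis): /d/ and /g/ form a stop–stop cluster, so [e] is inserted between them. /t/ and /p/ form a stop–stop cluster, so [e] is inserted between them. /xigodgeogaatpif/ → xigodegeogaatepif.
Rule 5 (final a-epenthesis): the form ends in the consonant /f/, so [a] is inserted word-finally. /xigodegeogaatepif/ → xigodegeogaatepifa.

xigodegeogaatepifa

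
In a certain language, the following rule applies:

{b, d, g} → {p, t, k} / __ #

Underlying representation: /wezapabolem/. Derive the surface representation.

No segment of /wezapabolem/ meets the structural description of the rule, so the form surfaces unchanged.

wezapabolem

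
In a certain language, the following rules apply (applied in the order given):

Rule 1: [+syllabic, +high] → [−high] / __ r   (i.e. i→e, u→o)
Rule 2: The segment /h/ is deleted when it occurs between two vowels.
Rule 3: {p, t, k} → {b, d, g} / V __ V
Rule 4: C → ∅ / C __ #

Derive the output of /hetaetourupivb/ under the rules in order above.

Rule 1 (pre-rhotic lowering): /u/ is a high vowel immediately before /r/, so it lowers to [o]. /hetaetourupivb/ → hetaetoorupivb.
Rule 2 (intervocalic h-deletion): no segment meets the environment; /hetaetoorupivb/ is unchanged.
Rule 3 (intervocalic voicing): /t/ is a voiceless stop between vowels /e/ and /a/, so it voices to [d]. /t/ is a voiceless stop between vowels /e/ and /o/, so it voices to [d]. /p/ is a voiceless stop between vowels /u/ and /i/, so it voices to [b]. /hetaetoorupivb/ → hedaedoorubivb.
Rule 4 (final cluster simplification): /b/ is the second consonant of a word-final cluster /vb/, so it deletes. /hedaedoorubivb/ → hedaedoorubiv.

hedaedoorubiv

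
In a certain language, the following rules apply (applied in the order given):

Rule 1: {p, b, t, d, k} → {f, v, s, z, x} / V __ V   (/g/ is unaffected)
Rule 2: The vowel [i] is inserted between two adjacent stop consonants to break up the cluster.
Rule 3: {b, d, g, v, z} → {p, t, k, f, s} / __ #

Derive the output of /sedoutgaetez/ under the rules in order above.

Rule 1 (intervocalic spirantization): /d/ is a stop between vowels /e/ and /o/, so it spirantizes to the fricative [z]. /t/ is a stop between vowels /e/ and /e/, so it spirantizes to the fricative [s]. /sedoutgaetez/ → sezoutgaesez.
Rule 2 (stop-cluster i-epenthesis): /t/ and /g/ form a stop–stop cluster, so [i] is inserted between them. /sezoutgaesez/ → sezoutigaesez.
Rule 3 (final devoicing): /z/ is a voiced obstruent in word-final position, so it devoices to [s]. /sezoutigaesez/ → sezoutigaeses.

sezoutigaeses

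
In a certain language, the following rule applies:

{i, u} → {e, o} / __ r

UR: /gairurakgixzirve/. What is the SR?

Scanning /gairurakgixzirve/: /i/ is a high vowel immediately before /r/, so it lowers to [e]; /u/ is a high vowel immediately before /r/, so it lowers to [o]; /i/ at position 10 is not in the conditioning environment; /i/ is a high vowel immediately before /r/, so it lowers to [e].
Result: [gaerorakgixzerve].

gaerorakgixzerve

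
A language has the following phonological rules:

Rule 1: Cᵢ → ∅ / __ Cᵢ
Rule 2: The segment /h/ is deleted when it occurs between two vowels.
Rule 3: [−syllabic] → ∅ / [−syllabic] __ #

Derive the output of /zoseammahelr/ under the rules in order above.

Rule 1 (degemination): /mm/ is a geminate; the first /m/ deletes. /zoseammahelr/ → zoseamahelr.
Rule 2 (intervocalic h-deletion): /h/ occurs between vowels /a/ and /e/, so it deletes. /zoseamahelr/ → zoseamaelr.
Rule 3 (final cluster simplification): /r/ is the second consonant of a word-final cluster /lr/, so it deletes. /zoseamaelr/ → zoseamael.

zoseamael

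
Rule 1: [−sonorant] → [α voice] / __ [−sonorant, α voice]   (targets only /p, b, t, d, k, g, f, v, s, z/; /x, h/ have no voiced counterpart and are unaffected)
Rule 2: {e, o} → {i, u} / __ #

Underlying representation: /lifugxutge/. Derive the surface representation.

lifukxudgi

Rule 1 (regressive voicing assimilation): /g/ precedes the voiceless obstruent /x/, so it devoices to [k] by assimilation. /t/ precedes the voiced obstruent /g/, so it voices to [d] by assimilation. /lifugxutge/ → lifukxudge.
Rule 2 (final vowel raising): /e/ is a mid vowel in word-final position, so it raises to [i]. /lifukxudge/ → lifukxudgi.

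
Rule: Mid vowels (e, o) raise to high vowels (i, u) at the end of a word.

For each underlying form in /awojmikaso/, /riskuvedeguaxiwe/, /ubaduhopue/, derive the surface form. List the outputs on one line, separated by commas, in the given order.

awojmikasu, riskuvedeguaxiwi, ubaduhopui

/awojmikaso/: /o/ is a mid vowel in word-final position, so it raises to [u]. → [awojmikasu].
/riskuvedeguaxiwe/: /e/ is a mid vowel in word-final position, so it raises to [i]. → [riskuvedeguaxiwi].
/ubaduhopue/: /e/ is a mid vowel in word-final position, so it raises to [i]. → [ubaduhopui].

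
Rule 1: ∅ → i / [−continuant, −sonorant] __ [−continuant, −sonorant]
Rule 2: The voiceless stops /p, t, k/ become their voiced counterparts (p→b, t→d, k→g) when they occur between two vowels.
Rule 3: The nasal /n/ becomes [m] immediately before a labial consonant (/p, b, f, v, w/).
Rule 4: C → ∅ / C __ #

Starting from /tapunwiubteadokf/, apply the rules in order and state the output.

Rule 1 (stop-cluster i-epenthesis): /b/ and /t/ form a stop–stop cluster, so [i] is inserted between them. /tapunwiubteadokf/ → tapunwiubiteadokf.
Rule 2 (intervocalic voicing): /p/ is a voiceless stop between vowels /a/ and /u/, so it voices to [b]. /t/ is a voiceless stop between vowels /i/ and /e/, so it voices to [d]. /tapunwiubiteadokf/ → tabunwiubideadokf.
Rule 3 (nasal place assimilation): /n/ precedes the labial consonant /w/, so it assimilates in place to [m]. /tabunwiubideadokf/ → tabumwiubideadokf.
Rule 4 (final cluster simplification): /f/ is the second consonant of a word-final cluster /kf/, so it deletes. /tabumwiubideadokf/ → tabumwiubideadok.

tabumwiubideadok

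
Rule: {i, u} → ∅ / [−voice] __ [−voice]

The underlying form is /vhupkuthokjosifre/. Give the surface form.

vhpkthokjosfre

/u/ is a high vowel flanked by voiceless consonants /h/ and /p/, so it deletes.
/u/ is a high vowel flanked by voiceless consonants /k/ and /t/, so it deletes.
/i/ is a high vowel flanked by voiceless consonants /s/ and /f/, so it deletes.
Surface form: [vhpkthokjosfre].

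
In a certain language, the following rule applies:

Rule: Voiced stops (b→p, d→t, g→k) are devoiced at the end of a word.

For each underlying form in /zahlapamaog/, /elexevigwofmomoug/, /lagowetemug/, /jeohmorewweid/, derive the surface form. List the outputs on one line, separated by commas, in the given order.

/zahlapamaog/: /g/ is a voiced stop in word-final position, so it devoices to [k]. → [zahlapamaok].
/elexevigwofmomoug/: /g/ is a voiced stop in word-final position, so it devoices to [k]. → [elexevigwofmomouk].
/lagowetemug/: /g/ is a voiced stop in word-final position, so it devoices to [k]. → [lagowetemuk].
/jeohmorewweid/: /d/ is a voiced stop in word-final position, so it devoices to [t]. → [jeohmorewweit].

zahlapamaok, elexevigwofmomouk, lagowetemuk, jeohmorewweit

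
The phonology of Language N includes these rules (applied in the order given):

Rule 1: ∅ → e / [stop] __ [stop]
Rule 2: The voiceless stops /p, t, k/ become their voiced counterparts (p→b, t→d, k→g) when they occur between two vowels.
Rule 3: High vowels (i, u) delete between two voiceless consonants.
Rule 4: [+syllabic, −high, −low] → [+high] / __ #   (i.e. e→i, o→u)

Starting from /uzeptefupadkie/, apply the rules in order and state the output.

Rule 1 (stop-cluster e-epenthesis): /p/ and /t/ form a stop–stop cluster, so [e] is inserted between them. /d/ and /k/ form a stop–stop cluster, so [e] is inserted between them. /uzeptefupadkie/ → uzepetefupadekie.
Rule 2 (intervocalic voicing): /p/ is a voiceless stop between vowels /e/ and /e/, so it voices to [b]. /t/ is a voiceless stop between vowels /e/ and /e/, so it voices to [d]. /p/ is a voiceless stop between vowels /u/ and /a/, so it voices to [b]. /k/ is a voiceless stop between vowels /e/ and /i/, so it voices to [g]. /uzepetefupadekie/ → uzebedefubadegie.
Rule 3 (high vowel syncope): no segment meets the environment; /uzebedefubadegie/ is unchanged.
Rule 4 (final vowel raising): /e/ is a mid vowel in word-final position, so it raises to [i]. /uzebedefubadegie/ → uzebedefubadegii.

uzebedefubadegii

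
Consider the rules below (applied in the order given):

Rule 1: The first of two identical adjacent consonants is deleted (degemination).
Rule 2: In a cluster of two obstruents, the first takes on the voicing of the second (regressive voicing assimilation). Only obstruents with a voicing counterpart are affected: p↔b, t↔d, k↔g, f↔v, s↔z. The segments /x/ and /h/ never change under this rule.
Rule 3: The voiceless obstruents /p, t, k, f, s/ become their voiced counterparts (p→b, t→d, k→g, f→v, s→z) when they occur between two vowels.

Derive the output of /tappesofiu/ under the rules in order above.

Rule 1 (degemination): /pp/ is a geminate; the first /p/ deletes. /tappesofiu/ → tapesofiu.
Rule 2 (regressive voicing assimilation): no segment meets the environment; /tapesofiu/ is unchanged.
Rule 3 (intervocalic voicing): /p/ is a voiceless obstruent between vowels /a/ and /e/, so it voices to [b]. /s/ is a voiceless obstruent between vowels /e/ and /o/, so it voices to [z]. /f/ is a voiceless obstruent between vowels /o/ and /i/, so it voices to [v]. /tapesofiu/ → tabezoviu.

tabezoviu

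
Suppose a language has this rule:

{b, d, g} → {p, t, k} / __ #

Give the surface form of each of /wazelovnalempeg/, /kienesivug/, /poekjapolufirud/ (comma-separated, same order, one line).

wazelovnalempek, kienesivuk, poekjapolufirut

/wazelovnalempeg/: /g/ is a voiced stop in word-final position, so it devoices to [k]. → [wazelovnalempek].
/kienesivug/: /g/ is a voiced stop in word-final position, so it devoices to [k]. → [kienesivuk].
/poekjapolufirud/: /d/ is a voiced stop in word-final position, so it devoices to [t]. → [poekjapolufirut].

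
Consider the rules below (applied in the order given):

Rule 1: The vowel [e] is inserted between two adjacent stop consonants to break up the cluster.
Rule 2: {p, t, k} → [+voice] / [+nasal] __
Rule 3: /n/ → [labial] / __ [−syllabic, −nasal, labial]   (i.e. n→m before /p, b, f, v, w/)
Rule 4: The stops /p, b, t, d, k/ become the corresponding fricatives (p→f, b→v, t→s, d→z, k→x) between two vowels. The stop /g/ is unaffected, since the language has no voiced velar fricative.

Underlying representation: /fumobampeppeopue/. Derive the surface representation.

fumovambefefeofue

Rule 1 (stop-cluster e-epenthesis): /p/ and /p/ form a stop–stop cluster, so [e] is inserted between them. /fumobampeppeopue/ → fumobampepepeopue.
Rule 2 (post-nasal voicing): /p/ is a voiceless stop immediately after the nasal /m/, so it voices to [b]. /fumobampepepeopue/ → fumobambepepeopue.
Rule 3 (nasal place assimilation): no segment meets the environment; /fumobambepepeopue/ is unchanged.
Rule 4 (intervocalic spirantization): /b/ is a stop between vowels /o/ and /a/, so it spirantizes to the fricative [v]. /p/ is a stop between vowels /e/ and /e/, so it spirantizes to the fricative [f]. /p/ is a stop between vowels /e/ and /e/, so it spirantizes to the fricative [f]. /p/ is a stop between vowels /o/ and /u/, so it spirantizes to the fricative [f]. /fumobambepepeopue/ → fumovambefefeofue.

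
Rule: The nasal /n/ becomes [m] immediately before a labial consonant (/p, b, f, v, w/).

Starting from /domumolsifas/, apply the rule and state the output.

domumolsifas

No segment of /domumolsifas/ meets the structural description of the rule, so the form surfaces unchanged.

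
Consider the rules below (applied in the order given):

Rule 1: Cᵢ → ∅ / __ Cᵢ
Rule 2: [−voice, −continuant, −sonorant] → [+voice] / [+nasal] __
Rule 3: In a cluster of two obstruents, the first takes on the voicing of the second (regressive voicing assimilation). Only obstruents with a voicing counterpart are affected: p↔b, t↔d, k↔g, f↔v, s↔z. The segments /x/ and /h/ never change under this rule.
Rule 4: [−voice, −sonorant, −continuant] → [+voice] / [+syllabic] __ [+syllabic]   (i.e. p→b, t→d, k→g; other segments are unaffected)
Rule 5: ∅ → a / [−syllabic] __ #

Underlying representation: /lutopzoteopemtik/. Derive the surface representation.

ludobzodeobemdika

Rule 1 (degemination): no segment meets the environment; /lutopzoteopemtik/ is unchanged.
Rule 2 (post-nasal voicing): /t/ is a voiceless stop immediately after the nasal /m/, so it voices to [d]. /lutopzoteopemtik/ → lutopzoteopemdik.
Rule 3 (regressive voicing assimilation): /p/ precedes the voiced obstruent /z/, so it voices to [b] by assimilation. /lutopzoteopemdik/ → lutobzoteopemdik.
Rule 4 (intervocalic voicing): /t/ is a voiceless stop between vowels /u/ and /o/, so it voices to [d]. /t/ is a voiceless stop between vowels /o/ and /e/, so it voices to [d]. /p/ is a voiceless stop between vowels /o/ and /e/, so it voices to [b]. /lutobzoteopemdik/ → ludobzodeobemdik.
Rule 5 (final a-epenthesis): the form ends in the consonant /k/, so [a] is inserted word-finally. /ludobzodeobemdik/ → ludobzodeobemdika.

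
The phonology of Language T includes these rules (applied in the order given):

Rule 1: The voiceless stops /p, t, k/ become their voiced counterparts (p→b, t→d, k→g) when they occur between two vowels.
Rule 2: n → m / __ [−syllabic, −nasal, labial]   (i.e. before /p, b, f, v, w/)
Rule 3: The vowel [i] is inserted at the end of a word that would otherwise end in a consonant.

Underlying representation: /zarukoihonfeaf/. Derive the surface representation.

zarugoihomfeafi

Rule 1 (intervocalic voicing): /k/ is a voiceless stop between vowels /u/ and /o/, so it voices to [g]. /zarukoihonfeaf/ → zarugoihonfeaf.
Rule 2 (nasal place assimilation): /n/ precedes the labial consonant /f/, so it assimilates in place to [m]. /zarugoihonfeaf/ → zarugoihomfeaf.
Rule 3 (final i-epenthesis): the form ends in the consonant /f/, so [i] is inserted word-finally. /zarugoihomfeaf/ → zarugoihomfeafi.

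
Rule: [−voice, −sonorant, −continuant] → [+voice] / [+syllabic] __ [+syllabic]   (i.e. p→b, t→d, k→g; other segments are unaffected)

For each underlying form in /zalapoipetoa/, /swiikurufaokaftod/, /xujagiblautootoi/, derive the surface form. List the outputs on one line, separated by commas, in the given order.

zalaboibedoa, swiigurufaogaftod, xujagiblaudoodoi

/zalapoipetoa/: /p/ is a voiceless stop between vowels /a/ and /o/, so it voices to [b]. /p/ is a voiceless stop between vowels /i/ and /e/, so it voices to [b]. /t/ is a voiceless stop between vowels /e/ and /o/, so it voices to [d]. → [zalaboibedoa].
/swiikurufaokaftod/: /k/ is a voiceless stop between vowels /i/ and /u/, so it voices to [g]. /k/ is a voiceless stop between vowels /o/ and /a/, so it voices to [g]. → [swiigurufaogaftod].
/xujagiblautootoi/: /t/ is a voiceless stop between vowels /u/ and /o/, so it voices to [d]. /t/ is a voiceless stop between vowels /o/ and /o/, so it voices to [d]. → [xujagiblaudoodoi].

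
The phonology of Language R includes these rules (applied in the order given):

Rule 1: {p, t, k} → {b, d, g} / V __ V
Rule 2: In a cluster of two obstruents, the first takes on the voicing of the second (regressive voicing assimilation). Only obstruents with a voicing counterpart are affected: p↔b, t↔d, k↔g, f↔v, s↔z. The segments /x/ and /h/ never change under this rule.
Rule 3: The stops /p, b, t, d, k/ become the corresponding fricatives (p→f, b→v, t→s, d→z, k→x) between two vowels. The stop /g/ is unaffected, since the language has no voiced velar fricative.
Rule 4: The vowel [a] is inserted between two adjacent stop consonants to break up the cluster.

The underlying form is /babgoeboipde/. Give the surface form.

Rule 1 (intervocalic voicing): no segment meets the environment; /babgoeboipde/ is unchanged.
Rule 2 (regressive voicing assimilation): /p/ precedes the voiced obstruent /d/, so it voices to [b] by assimilation. /babgoeboipde/ → babgoeboibde.
Rule 3 (intervocalic spirantization): /b/ is a stop between vowels /e/ and /o/, so it spirantizes to the fricative [v]. /babgoeboibde/ → babgoevoibde.
Rule 4 (stop-cluster a-epenthesis): /b/ and /g/ form a stop–stop cluster, so [a] is inserted between them. /b/ and /d/ form a stop–stop cluster, so [a] is inserted between them. /babgoevoibde/ → babagoevoibade.

babagoevoibade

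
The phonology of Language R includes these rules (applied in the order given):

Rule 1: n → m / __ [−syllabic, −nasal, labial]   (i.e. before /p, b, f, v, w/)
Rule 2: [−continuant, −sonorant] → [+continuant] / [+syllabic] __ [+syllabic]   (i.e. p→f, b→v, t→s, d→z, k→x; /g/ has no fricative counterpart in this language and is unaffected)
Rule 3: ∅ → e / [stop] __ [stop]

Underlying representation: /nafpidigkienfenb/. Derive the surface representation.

nafpizigekiemfemb

Rule 1 (nasal place assimilation): /n/ precedes the labial consonant /f/, so it assimilates in place to [m]. /n/ precedes the labial consonant /b/, so it assimilates in place to [m]. /nafpidigkienfenb/ → nafpidigkiemfemb.
Rule 2 (intervocalic spirantization): /d/ is a stop between vowels /i/ and /i/, so it spirantizes to the fricative [z]. /nafpidigkiemfemb/ → nafpizigkiemfemb.
Rule 3 (stop-cluster e-epenthesis): /g/ and /k/ form a stop–stop cluster, so [e] is inserted between them. /nafpizigkiemfemb/ → nafpizigekiemfemb.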